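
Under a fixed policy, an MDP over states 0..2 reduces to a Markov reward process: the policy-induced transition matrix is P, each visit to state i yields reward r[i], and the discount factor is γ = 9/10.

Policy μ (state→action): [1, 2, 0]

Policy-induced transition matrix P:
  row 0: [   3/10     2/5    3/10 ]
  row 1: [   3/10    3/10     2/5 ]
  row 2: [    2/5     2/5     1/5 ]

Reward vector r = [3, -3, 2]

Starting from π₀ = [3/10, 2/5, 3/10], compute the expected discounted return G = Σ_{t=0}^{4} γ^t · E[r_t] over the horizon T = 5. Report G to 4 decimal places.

t=0: π = [0.3000, 0.4000, 0.3000], E[r] = 0.3000, γ^t·E[r] = 0.300000, running G = 0.300000
t=1: π = [0.3300, 0.3600, 0.3100], E[r] = 0.5300, γ^t·E[r] = 0.477000, running G = 0.777000
t=2: π = [0.3310, 0.3640, 0.3050], E[r] = 0.5110, γ^t·E[r] = 0.413910, running G = 1.190910
t=3: π = [0.3305, 0.3636, 0.3059], E[r] = 0.5125, γ^t·E[r] = 0.373613, running G = 1.564523
t=4: π = [0.3306, 0.3636, 0.3058], E[r] = 0.5124, γ^t·E[r] = 0.336179, running G = 1.900702

G = 1.9007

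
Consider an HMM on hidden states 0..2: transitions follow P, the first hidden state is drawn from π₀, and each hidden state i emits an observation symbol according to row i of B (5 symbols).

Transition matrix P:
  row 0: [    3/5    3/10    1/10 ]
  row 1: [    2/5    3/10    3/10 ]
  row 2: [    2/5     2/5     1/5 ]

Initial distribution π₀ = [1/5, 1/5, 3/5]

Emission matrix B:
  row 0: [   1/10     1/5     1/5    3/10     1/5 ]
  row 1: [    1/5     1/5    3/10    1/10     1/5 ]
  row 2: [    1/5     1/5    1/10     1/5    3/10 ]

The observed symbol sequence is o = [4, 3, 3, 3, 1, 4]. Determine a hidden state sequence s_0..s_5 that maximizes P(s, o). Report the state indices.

t=0: δ = [4.000e-02, 4.000e-02, 1.800e-01]  (obs o_0=4)
t=1: δ = [2.160e-02, 7.200e-03, 7.200e-03]  ψ = [2, 2, 2]  (obs o_1=3)
t=2: δ = [3.888e-03, 6.480e-04, 4.320e-04]  ψ = [0, 0, 0]  (obs o_2=3)
t=3: δ = [6.998e-04, 1.166e-04, 7.776e-05]  ψ = [0, 0, 0]  (obs o_3=3)
t=4: δ = [8.398e-05, 4.199e-05, 1.400e-05]  ψ = [0, 0, 0]  (obs o_4=1)
t=5: δ = [1.008e-05, 5.039e-06, 3.779e-06]  ψ = [0, 0, 1]  (obs o_5=4)
backtrack: best end state = 0; path = [2, 0, 0, 0, 0, 0]

path = [2, 0, 0, 0, 0, 0]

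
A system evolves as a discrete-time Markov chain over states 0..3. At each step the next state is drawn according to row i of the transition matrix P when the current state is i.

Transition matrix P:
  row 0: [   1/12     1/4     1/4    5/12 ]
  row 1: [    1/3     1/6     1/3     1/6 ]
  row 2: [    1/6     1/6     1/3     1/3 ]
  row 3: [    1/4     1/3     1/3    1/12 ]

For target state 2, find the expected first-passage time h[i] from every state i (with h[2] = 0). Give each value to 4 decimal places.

First-step conditioning: h[2] = 0; for i ≠ 2, h[i] = 1 + Σ_k P[i][k]·h[k].
  h[0] = 1 + 1/12·h[0] + 1/4·h[1] + 5/12·h[3]
  h[1] = 1 + 1/3·h[0] + 1/6·h[1] + 1/6·h[3]
  h[3] = 1 + 1/4·h[0] + 1/3·h[1] + 1/12·h[3]
Solving the 3×3 linear system over states ≠ 2 gives exactly h = [1266/371, 1188/371, 0, 1182/371] (h[2] = 0 is the target).

h = [3.4124, 3.2022, 0.0000, 3.1860]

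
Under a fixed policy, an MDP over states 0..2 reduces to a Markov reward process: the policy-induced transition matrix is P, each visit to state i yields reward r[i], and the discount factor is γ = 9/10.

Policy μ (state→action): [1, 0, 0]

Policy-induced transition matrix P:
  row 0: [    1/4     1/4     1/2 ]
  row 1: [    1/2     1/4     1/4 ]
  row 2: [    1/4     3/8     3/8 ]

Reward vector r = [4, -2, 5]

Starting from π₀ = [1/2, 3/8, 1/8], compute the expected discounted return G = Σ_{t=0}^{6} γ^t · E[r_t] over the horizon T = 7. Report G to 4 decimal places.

t=0: π = [0.5000, 0.3750, 0.1250], E[r] = 1.8750, γ^t·E[r] = 1.875000, running G = 1.875000
t=1: π = [0.3438, 0.2656, 0.3906], E[r] = 2.7969, γ^t·E[r] = 2.517188, running G = 4.392188
t=2: π = [0.3164, 0.2988, 0.3848], E[r] = 2.5918, γ^t·E[r] = 2.099355, running G = 6.491543
t=3: π = [0.3247, 0.2981, 0.3772], E[r] = 2.5886, γ^t·E[r] = 1.887106, running G = 8.378649
t=4: π = [0.3245, 0.2971, 0.3783], E[r] = 2.5954, γ^t·E[r] = 1.702861, running G = 10.081510
t=5: π = [0.3243, 0.2973, 0.3784], E[r] = 2.5947, γ^t·E[r] = 1.532131, running G = 11.613641
t=6: π = [0.3243, 0.2973, 0.3784], E[r] = 2.5946, γ^t·E[r] = 1.378855, running G = 12.992495

G = 12.9925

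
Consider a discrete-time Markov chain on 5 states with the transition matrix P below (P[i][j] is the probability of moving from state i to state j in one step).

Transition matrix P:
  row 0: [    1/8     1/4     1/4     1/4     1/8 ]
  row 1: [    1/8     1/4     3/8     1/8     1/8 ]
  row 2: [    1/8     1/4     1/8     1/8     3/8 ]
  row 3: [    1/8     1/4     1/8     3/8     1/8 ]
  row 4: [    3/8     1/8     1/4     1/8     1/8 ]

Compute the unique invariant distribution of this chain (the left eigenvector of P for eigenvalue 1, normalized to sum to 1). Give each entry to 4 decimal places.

π = [0.1704, 0.2273, 0.2258, 0.1951, 0.1815]

Balance equations π_j = Σ_i π_i·P[i][j]:
  π_0 = 1/8·π_0 + 1/8·π_1 + 1/8·π_2 + 1/8·π_3 + 3/8·π_4
  π_1 = 1/4·π_0 + 1/4·π_1 + 1/4·π_2 + 1/4·π_3 + 1/8·π_4
  π_2 = 1/4·π_0 + 3/8·π_1 + 1/8·π_2 + 1/8·π_3 + 1/4·π_4
  π_3 = 1/4·π_0 + 1/8·π_1 + 1/8·π_2 + 3/8·π_3 + 1/8·π_4
  normalize: π_0 + π_1 + π_2 + π_3 + π_4 = 1
Solving the linear system gives exactly π = [169/992, 451/1984, 7/31, 387/1984, 45/248].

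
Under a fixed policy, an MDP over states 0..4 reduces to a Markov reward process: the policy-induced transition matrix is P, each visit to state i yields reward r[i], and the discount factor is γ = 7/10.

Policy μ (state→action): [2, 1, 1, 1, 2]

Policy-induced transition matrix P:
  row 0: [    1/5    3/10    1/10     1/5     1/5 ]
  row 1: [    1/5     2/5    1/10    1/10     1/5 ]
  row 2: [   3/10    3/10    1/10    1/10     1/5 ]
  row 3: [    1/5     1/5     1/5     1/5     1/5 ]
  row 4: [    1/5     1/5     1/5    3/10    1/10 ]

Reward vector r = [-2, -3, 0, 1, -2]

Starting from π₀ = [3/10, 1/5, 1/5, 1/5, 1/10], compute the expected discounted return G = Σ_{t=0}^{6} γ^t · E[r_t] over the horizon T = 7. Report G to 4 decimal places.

t=0: π = [0.3000, 0.2000, 0.2000, 0.2000, 0.1000], E[r] = -1.2000, γ^t·E[r] = -1.200000, running G = -1.200000
t=1: π = [0.2200, 0.2900, 0.1300, 0.1700, 0.1900], E[r] = -1.5200, γ^t·E[r] = -1.064000, running G = -2.264000
t=2: π = [0.2130, 0.2930, 0.1360, 0.1770, 0.1810], E[r] = -1.4900, γ^t·E[r] = -0.730100, running G = -2.994100
t=3: π = [0.2136, 0.2935, 0.1358, 0.1752, 0.1819], E[r] = -1.4963, γ^t·E[r] = -0.513231, running G = -3.507331
t=4: π = [0.2136, 0.2936, 0.1357, 0.1753, 0.1818], E[r] = -1.4964, γ^t·E[r] = -0.359295, running G = -3.866626
t=5: π = [0.2136, 0.2937, 0.1357, 0.1752, 0.1818], E[r] = -1.4965, γ^t·E[r] = -0.251518, running G = -4.118144
t=6: π = [0.2136, 0.2937, 0.1357, 0.1752, 0.1818], E[r] = -1.4965, γ^t·E[r] = -0.176063, running G = -4.294207

G = -4.2942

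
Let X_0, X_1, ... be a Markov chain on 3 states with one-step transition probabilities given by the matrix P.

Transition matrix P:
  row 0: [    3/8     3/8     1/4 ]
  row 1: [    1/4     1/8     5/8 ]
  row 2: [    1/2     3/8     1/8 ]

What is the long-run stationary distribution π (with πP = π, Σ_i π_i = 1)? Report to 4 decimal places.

π = [0.3778, 0.3000, 0.3222]

Balance equations π_j = Σ_i π_i·P[i][j]:
  π_0 = 3/8·π_0 + 1/4·π_1 + 1/2·π_2
  π_1 = 3/8·π_0 + 1/8·π_1 + 3/8·π_2
  normalize: π_0 + π_1 + π_2 = 1
Solving the linear system gives exactly π = [17/45, 3/10, 29/90].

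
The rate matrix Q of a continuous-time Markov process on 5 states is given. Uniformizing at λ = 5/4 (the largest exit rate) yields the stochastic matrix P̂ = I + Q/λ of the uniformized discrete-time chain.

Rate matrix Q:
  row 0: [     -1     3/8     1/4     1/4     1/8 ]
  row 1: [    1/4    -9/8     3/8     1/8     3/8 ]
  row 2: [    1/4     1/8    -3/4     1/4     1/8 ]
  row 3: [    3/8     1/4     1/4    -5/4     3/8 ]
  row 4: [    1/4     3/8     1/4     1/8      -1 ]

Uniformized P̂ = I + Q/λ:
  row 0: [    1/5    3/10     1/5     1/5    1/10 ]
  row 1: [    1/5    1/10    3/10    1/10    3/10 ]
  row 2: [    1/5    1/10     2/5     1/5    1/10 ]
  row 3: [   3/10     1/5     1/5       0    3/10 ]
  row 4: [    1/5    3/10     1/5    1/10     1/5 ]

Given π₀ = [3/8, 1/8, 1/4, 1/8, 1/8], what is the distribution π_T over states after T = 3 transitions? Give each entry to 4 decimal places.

π = [0.2133, 0.1940, 0.2738, 0.1356, 0.1834]

t=0: π = [0.3750, 0.1250, 0.2500, 0.1250, 0.1250]
t=1: π = [0.2125, 0.2125, 0.2625, 0.1500, 0.1625]
t=2: π = [0.2150, 0.1900, 0.2738, 0.1325, 0.1888]
t=3: π = [0.2133, 0.1940, 0.2738, 0.1356, 0.1834]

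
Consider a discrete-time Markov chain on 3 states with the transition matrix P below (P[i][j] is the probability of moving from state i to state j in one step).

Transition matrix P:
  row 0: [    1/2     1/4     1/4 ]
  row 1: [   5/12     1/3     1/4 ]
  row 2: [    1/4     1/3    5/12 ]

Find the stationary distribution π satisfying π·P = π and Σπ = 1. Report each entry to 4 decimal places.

π = [0.4000, 0.3000, 0.3000]

Balance equations π_j = Σ_i π_i·P[i][j]:
  π_0 = 1/2·π_0 + 5/12·π_1 + 1/4·π_2
  π_1 = 1/4·π_0 + 1/3·π_1 + 1/3·π_2
  normalize: π_0 + π_1 + π_2 = 1
Solving the linear system gives exactly π = [2/5, 3/10, 3/10].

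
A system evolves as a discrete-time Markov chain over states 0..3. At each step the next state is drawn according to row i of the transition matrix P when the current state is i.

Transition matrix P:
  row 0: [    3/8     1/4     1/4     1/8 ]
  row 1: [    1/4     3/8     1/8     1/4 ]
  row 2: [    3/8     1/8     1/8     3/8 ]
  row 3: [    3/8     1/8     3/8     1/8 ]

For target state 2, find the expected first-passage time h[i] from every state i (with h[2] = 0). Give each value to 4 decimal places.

First-step conditioning: h[2] = 0; for i ≠ 2, h[i] = 1 + Σ_k P[i][k]·h[k].
  h[0] = 1 + 3/8·h[0] + 1/4·h[1] + 1/8·h[3]
  h[1] = 1 + 1/4·h[0] + 3/8·h[1] + 1/4·h[3]
  h[3] = 1 + 3/8·h[0] + 1/8·h[1] + 1/8·h[3]
Solving the 3×3 linear system over states ≠ 2 gives exactly h = [38/9, 128/27, 0, 98/27] (h[2] = 0 is the target).

h = [4.2222, 4.7407, 0.0000, 3.6296]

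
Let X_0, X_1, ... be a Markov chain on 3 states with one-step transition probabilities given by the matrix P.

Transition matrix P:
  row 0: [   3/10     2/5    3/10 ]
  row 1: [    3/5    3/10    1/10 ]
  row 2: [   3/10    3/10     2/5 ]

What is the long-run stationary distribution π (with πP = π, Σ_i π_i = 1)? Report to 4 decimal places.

π = [0.4021, 0.3402, 0.2577]

Balance equations π_j = Σ_i π_i·P[i][j]:
  π_0 = 3/10·π_0 + 3/5·π_1 + 3/10·π_2
  π_1 = 2/5·π_0 + 3/10·π_1 + 3/10·π_2
  normalize: π_0 + π_1 + π_2 = 1
Solving the linear system gives exactly π = [39/97, 33/97, 25/97].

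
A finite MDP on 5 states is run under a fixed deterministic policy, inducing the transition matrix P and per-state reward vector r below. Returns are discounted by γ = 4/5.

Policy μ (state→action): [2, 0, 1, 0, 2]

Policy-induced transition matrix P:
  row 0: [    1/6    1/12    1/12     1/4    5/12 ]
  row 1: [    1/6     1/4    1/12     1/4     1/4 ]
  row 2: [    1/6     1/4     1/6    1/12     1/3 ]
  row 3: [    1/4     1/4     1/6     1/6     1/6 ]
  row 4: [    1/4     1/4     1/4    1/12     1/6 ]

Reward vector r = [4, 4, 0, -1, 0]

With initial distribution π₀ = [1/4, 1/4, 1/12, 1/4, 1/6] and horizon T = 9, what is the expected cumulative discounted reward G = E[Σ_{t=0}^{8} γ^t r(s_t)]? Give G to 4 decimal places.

G = 6.7272

t=0: π = [0.2500, 0.2500, 0.0833, 0.2500, 0.1667], E[r] = 1.7500, γ^t·E[r] = 1.750000, running G = 1.750000
t=1: π = [0.2014, 0.2083, 0.1389, 0.1875, 0.2639], E[r] = 1.4514, γ^t·E[r] = 1.161111, running G = 2.911111
t=2: π = [0.2043, 0.2164, 0.1545, 0.1672, 0.2575], E[r] = 1.5156, γ^t·E[r] = 0.970000, running G = 3.881111
t=3: π = [0.2021, 0.2160, 0.1531, 0.1674, 0.2615], E[r] = 1.5047, γ^t·E[r] = 0.770395, running G = 4.651506
t=4: π = [0.2024, 0.2163, 0.1536, 0.1670, 0.2607], E[r] = 1.5080, γ^t·E[r] = 0.617667, running G = 5.269174
t=5: π = [0.2023, 0.2163, 0.1535, 0.1670, 0.2609], E[r] = 1.5072, γ^t·E[r] = 0.493892, running G = 5.763066
t=6: π = [0.2023, 0.2163, 0.1535, 0.1670, 0.2608], E[r] = 1.5074, γ^t·E[r] = 0.395163, running G = 6.158229
t=7: π = [0.2023, 0.2163, 0.1535, 0.1670, 0.2609], E[r] = 1.5074, γ^t·E[r] = 0.316121, running G = 6.474350
t=8: π = [0.2023, 0.2163, 0.1535, 0.1670, 0.2609], E[r] = 1.5074, γ^t·E[r] = 0.252899, running G = 6.727249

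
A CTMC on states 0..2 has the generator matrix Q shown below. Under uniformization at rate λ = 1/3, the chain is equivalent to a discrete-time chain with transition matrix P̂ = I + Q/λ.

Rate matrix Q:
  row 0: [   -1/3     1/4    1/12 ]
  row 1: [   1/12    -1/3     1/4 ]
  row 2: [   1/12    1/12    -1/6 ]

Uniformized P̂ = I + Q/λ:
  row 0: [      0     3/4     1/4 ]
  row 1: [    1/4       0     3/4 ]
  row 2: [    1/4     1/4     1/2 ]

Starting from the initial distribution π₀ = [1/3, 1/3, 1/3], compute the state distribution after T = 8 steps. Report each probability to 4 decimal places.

π = [0.2000, 0.2800, 0.5200]

t=0: π = [0.3333, 0.3333, 0.3333]
t=1: π = [0.1667, 0.3333, 0.5000]
t=2: π = [0.2083, 0.2500, 0.5417]
t=3: π = [0.1979, 0.2917, 0.5104]
t=4: π = [0.2005, 0.2760, 0.5234]
t=5: π = [0.1999, 0.2813, 0.5189]
t=6: π = [0.2000, 0.2796, 0.5203]
t=7: π = [0.2000, 0.2801, 0.5199]
t=8: π = [0.2000, 0.2800, 0.5200]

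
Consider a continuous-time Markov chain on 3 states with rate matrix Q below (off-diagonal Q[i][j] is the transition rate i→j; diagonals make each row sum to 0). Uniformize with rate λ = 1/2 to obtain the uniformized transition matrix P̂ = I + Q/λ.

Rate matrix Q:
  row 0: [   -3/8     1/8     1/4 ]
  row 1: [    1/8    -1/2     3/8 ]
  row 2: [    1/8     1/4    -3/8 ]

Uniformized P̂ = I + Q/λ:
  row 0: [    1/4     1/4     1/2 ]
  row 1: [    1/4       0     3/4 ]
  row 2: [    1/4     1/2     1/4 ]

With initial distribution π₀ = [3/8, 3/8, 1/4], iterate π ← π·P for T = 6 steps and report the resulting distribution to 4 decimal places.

π = [0.2500, 0.2939, 0.4561]

t=0: π = [0.3750, 0.3750, 0.2500]
t=1: π = [0.2500, 0.2188, 0.5313]
t=2: π = [0.2500, 0.3281, 0.4219]
t=3: π = [0.2500, 0.2734, 0.4766]
t=4: π = [0.2500, 0.3008, 0.4492]
t=5: π = [0.2500, 0.2871, 0.4629]
t=6: π = [0.2500, 0.2939, 0.4561]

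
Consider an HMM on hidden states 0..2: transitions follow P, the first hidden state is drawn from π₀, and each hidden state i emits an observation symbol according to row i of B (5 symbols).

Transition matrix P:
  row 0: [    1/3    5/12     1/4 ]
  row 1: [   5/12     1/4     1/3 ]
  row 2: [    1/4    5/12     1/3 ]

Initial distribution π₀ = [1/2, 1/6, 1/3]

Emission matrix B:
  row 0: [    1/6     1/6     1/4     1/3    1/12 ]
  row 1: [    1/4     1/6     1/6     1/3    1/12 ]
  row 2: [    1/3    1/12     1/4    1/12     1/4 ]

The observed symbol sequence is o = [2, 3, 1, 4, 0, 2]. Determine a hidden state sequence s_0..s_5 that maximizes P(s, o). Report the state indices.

t=0: δ = [1.250e-01, 2.778e-02, 8.333e-02]  (obs o_0=2)
t=1: δ = [1.389e-02, 1.736e-02, 2.604e-03]  ψ = [0, 0, 0]  (obs o_1=3)
t=2: δ = [1.206e-03, 9.645e-04, 4.823e-04]  ψ = [1, 0, 1]  (obs o_2=1)
t=3: δ = [3.349e-05, 4.186e-05, 8.038e-05]  ψ = [0, 0, 1]  (obs o_3=4)
t=4: δ = [3.349e-06, 8.372e-06, 8.931e-06]  ψ = [2, 2, 2]  (obs o_4=0)
t=5: δ = [8.721e-07, 6.202e-07, 7.442e-07]  ψ = [1, 2, 2]  (obs o_5=2)
backtrack: best end state = 0; path = [0, 0, 1, 2, 1, 0]

path = [0, 0, 1, 2, 1, 0]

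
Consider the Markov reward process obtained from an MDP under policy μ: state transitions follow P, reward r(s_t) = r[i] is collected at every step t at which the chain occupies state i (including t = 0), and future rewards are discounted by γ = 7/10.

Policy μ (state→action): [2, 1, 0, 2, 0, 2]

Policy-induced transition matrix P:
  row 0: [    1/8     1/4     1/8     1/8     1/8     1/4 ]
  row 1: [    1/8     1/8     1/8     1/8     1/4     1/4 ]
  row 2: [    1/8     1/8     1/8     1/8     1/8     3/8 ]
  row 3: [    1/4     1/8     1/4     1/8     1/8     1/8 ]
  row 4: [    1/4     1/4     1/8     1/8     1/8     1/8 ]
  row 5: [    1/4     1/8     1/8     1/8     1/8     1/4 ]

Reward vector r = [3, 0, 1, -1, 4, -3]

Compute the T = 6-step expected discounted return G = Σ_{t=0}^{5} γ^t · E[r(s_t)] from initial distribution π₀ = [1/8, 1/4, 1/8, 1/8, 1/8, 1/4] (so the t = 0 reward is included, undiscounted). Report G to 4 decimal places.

G = 1.0496

t=0: π = [0.1250, 0.2500, 0.1250, 0.1250, 0.1250, 0.2500], E[r] = 0.1250, γ^t·E[r] = 0.125000, running G = 0.125000
t=1: π = [0.1875, 0.1563, 0.1406, 0.1250, 0.1563, 0.2344], E[r] = 0.5000, γ^t·E[r] = 0.350000, running G = 0.475000
t=2: π = [0.1895, 0.1680, 0.1406, 0.1250, 0.1445, 0.2324], E[r] = 0.4648, γ^t·E[r] = 0.227773, running G = 0.702773
t=3: π = [0.1877, 0.1667, 0.1406, 0.1250, 0.1460, 0.2339], E[r] = 0.4612, γ^t·E[r] = 0.158185, running G = 0.860959
t=4: π = [0.1881, 0.1667, 0.1406, 0.1250, 0.1458, 0.2337], E[r] = 0.4622, γ^t·E[r] = 0.110979, running G = 0.971938
t=5: π = [0.1881, 0.1667, 0.1406, 0.1250, 0.1458, 0.2337], E[r] = 0.4620, γ^t·E[r] = 0.077652, running G = 1.049589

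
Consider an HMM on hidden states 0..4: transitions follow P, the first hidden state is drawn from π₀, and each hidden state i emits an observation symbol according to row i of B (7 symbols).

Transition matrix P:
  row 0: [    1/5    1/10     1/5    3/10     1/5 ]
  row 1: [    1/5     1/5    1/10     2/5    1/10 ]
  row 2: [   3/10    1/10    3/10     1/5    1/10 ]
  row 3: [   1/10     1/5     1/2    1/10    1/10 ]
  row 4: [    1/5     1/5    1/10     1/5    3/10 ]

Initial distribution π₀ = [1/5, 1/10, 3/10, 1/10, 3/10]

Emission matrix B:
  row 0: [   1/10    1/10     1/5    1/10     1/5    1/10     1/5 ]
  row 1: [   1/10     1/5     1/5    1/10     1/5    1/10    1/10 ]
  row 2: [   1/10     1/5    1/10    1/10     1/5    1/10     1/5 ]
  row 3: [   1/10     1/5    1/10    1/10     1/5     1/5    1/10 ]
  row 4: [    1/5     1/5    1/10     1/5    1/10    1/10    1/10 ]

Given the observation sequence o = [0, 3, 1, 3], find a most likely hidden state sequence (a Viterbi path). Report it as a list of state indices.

t=0: δ = [2.000e-02, 1.000e-02, 3.000e-02, 1.000e-02, 6.000e-02]  (obs o_0=0)
t=1: δ = [1.200e-03, 1.200e-03, 9.000e-04, 1.200e-03, 3.600e-03]  ψ = [4, 4, 2, 4, 4]  (obs o_1=3)
t=2: δ = [7.200e-05, 1.440e-04, 1.200e-04, 1.440e-04, 2.160e-04]  ψ = [4, 4, 3, 4, 4]  (obs o_2=1)
t=3: δ = [4.320e-06, 4.320e-06, 7.200e-06, 5.760e-06, 1.296e-05]  ψ = [4, 4, 3, 1, 4]  (obs o_3=3)
backtrack: best end state = 4; path = [4, 4, 4, 4]

path = [4, 4, 4, 4]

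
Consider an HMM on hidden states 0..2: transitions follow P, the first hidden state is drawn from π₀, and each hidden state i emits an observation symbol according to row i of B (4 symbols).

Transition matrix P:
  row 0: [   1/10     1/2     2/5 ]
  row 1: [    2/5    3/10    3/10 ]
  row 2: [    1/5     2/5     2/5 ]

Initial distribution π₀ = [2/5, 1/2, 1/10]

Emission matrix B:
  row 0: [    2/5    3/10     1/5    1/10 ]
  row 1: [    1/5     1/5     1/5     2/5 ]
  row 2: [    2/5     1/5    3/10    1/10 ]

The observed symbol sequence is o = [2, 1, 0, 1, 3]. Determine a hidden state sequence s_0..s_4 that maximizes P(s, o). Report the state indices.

path = [1, 0, 1, 0, 1]

t=0: δ = [8.000e-02, 1.000e-01, 3.000e-02]  (obs o_0=2)
t=1: δ = [1.200e-02, 8.000e-03, 6.400e-03]  ψ = [1, 0, 0]  (obs o_1=1)
t=2: δ = [1.280e-03, 1.200e-03, 1.920e-03]  ψ = [1, 0, 0]  (obs o_2=0)
t=3: δ = [1.440e-04, 1.536e-04, 1.536e-04]  ψ = [1, 2, 2]  (obs o_3=1)
t=4: δ = [6.144e-06, 2.880e-05, 6.144e-06]  ψ = [1, 0, 2]  (obs o_4=3)
backtrack: best end state = 1; path = [1, 0, 1, 0, 1]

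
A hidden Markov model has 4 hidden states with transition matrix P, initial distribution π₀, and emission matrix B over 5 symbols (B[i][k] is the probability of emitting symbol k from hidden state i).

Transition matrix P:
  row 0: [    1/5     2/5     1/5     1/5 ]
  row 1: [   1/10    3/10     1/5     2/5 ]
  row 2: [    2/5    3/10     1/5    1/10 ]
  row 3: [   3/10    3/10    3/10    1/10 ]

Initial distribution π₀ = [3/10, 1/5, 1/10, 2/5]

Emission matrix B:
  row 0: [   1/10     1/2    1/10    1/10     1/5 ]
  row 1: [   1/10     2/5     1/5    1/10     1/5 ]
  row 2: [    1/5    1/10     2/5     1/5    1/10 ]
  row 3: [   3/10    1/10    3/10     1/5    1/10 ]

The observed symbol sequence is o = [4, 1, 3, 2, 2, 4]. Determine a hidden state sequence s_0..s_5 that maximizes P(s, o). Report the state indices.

t=0: δ = [6.000e-02, 4.000e-02, 1.000e-02, 4.000e-02]  (obs o_0=4)
t=1: δ = [6.000e-03, 9.600e-03, 1.200e-03, 1.600e-03]  ψ = [0, 0, 0, 1]  (obs o_1=1)
t=2: δ = [1.200e-04, 2.880e-04, 3.840e-04, 7.680e-04]  ψ = [0, 1, 1, 1]  (obs o_2=3)
t=3: δ = [2.304e-05, 4.608e-05, 9.216e-05, 3.456e-05]  ψ = [3, 3, 3, 1]  (obs o_3=2)
t=4: δ = [3.686e-06, 5.530e-06, 7.373e-06, 5.530e-06]  ψ = [2, 2, 2, 1]  (obs o_4=2)
t=5: δ = [5.898e-07, 4.424e-07, 1.659e-07, 2.212e-07]  ψ = [2, 2, 3, 1]  (obs o_5=4)
backtrack: best end state = 0; path = [0, 1, 3, 2, 2, 0]

path = [0, 1, 3, 2, 2, 0]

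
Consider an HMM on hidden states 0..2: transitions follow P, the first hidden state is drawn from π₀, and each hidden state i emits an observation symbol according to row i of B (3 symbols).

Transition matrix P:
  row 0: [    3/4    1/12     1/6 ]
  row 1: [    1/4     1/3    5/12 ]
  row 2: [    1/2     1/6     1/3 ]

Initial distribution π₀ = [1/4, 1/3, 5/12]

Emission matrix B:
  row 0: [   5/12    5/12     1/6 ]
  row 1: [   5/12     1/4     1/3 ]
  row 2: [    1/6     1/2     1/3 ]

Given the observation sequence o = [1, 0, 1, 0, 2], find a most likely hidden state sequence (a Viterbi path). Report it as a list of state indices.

t=0: δ = [1.042e-01, 8.333e-02, 2.083e-01]  (obs o_0=1)
t=1: δ = [4.340e-02, 1.447e-02, 1.157e-02]  ψ = [2, 2, 2]  (obs o_1=0)
t=2: δ = [1.356e-02, 1.206e-03, 3.617e-03]  ψ = [0, 1, 0]  (obs o_2=1)
t=3: δ = [4.239e-03, 4.710e-04, 3.768e-04]  ψ = [0, 0, 0]  (obs o_3=0)
t=4: δ = [5.298e-04, 1.177e-04, 2.355e-04]  ψ = [0, 0, 0]  (obs o_4=2)
backtrack: best end state = 0; path = [2, 0, 0, 0, 0]

path = [2, 0, 0, 0, 0]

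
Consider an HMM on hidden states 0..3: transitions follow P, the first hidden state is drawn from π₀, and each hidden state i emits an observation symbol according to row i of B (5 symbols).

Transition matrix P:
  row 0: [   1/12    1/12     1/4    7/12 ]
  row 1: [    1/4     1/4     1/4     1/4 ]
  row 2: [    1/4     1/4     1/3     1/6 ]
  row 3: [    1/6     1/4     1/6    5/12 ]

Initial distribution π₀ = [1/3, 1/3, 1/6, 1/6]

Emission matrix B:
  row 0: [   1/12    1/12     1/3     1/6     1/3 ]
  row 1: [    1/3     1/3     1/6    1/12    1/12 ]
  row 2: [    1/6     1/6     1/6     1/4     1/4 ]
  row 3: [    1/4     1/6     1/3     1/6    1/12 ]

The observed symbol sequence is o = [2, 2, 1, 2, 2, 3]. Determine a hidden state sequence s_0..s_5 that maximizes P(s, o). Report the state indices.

t=0: δ = [1.111e-01, 5.556e-02, 2.778e-02, 5.556e-02]  (obs o_0=2)
t=1: δ = [4.630e-03, 2.315e-03, 4.630e-03, 2.160e-02]  ψ = [1, 1, 0, 0]  (obs o_1=2)
t=2: δ = [3.001e-04, 1.800e-03, 6.001e-04, 1.500e-03]  ψ = [3, 3, 3, 3]  (obs o_2=1)
t=3: δ = [1.500e-04, 7.502e-05, 7.502e-05, 2.084e-04]  ψ = [1, 1, 1, 3]  (obs o_3=2)
t=4: δ = [1.158e-05, 8.683e-06, 6.251e-06, 2.917e-05]  ψ = [3, 3, 0, 0]  (obs o_4=2)
t=5: δ = [8.104e-07, 6.078e-07, 1.216e-06, 2.026e-06]  ψ = [3, 3, 3, 3]  (obs o_5=3)
backtrack: best end state = 3; path = [0, 3, 1, 0, 3, 3]

path = [0, 3, 1, 0, 3, 3]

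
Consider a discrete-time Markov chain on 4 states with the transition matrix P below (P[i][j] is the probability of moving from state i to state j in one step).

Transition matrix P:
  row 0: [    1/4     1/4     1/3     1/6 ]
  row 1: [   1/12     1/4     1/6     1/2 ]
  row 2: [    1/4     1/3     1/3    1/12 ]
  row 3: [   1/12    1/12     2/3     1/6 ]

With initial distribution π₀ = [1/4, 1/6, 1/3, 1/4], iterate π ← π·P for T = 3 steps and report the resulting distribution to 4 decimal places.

t=0: π = [0.2500, 0.1667, 0.3333, 0.2500]
t=1: π = [0.1806, 0.2361, 0.3889, 0.1944]
t=2: π = [0.1782, 0.2500, 0.3588, 0.2130]
t=3: π = [0.1728, 0.2444, 0.3627, 0.2201]

π = [0.1728, 0.2444, 0.3627, 0.2201]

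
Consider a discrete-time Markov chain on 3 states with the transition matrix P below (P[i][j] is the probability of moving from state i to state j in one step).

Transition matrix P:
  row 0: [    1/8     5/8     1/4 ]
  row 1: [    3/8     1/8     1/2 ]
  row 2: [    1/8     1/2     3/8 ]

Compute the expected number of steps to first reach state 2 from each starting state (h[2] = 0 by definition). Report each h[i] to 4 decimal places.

First-step conditioning: h[2] = 0; for i ≠ 2, h[i] = 1 + Σ_k P[i][k]·h[k].
  h[0] = 1 + 1/8·h[0] + 5/8·h[1]
  h[1] = 1 + 3/8·h[0] + 1/8·h[1]
Solving the 2×2 linear system over states ≠ 2 gives exactly h = [48/17, 40/17, 0] (h[2] = 0 is the target).

h = [2.8235, 2.3529, 0.0000]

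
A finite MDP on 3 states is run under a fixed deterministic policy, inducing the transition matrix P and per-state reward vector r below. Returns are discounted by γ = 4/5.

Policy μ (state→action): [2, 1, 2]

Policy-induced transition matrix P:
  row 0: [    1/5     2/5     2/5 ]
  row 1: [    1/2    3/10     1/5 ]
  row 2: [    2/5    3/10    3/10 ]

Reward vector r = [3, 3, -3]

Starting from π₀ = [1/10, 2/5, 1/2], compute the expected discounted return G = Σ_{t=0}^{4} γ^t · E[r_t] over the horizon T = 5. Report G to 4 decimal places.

G = 2.9267

t=0: π = [0.1000, 0.4000, 0.5000], E[r] = 0.0000, γ^t·E[r] = 0.000000, running G = 0.000000
t=1: π = [0.4200, 0.3100, 0.2700], E[r] = 1.3800, γ^t·E[r] = 1.104000, running G = 1.104000
t=2: π = [0.3470, 0.3420, 0.3110], E[r] = 1.1340, γ^t·E[r] = 0.725760, running G = 1.829760
t=3: π = [0.3648, 0.3347, 0.3005], E[r] = 1.1970, γ^t·E[r] = 0.612864, running G = 2.442624
t=4: π = [0.3605, 0.3365, 0.3030], E[r] = 1.1819, γ^t·E[r] = 0.484123, running G = 2.926747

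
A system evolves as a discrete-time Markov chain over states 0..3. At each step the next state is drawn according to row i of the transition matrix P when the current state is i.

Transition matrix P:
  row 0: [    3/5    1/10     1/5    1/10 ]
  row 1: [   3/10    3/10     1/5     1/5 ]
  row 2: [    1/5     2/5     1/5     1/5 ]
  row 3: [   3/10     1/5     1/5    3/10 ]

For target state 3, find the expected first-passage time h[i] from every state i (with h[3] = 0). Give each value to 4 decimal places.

First-step conditioning: h[3] = 0; for i ≠ 3, h[i] = 1 + Σ_k P[i][k]·h[k].
  h[0] = 1 + 3/5·h[0] + 1/10·h[1] + 1/5·h[2]
  h[1] = 1 + 3/10·h[0] + 3/10·h[1] + 1/5·h[2]
  h[2] = 1 + 1/5·h[0] + 2/5·h[1] + 1/5·h[2]
Solving the 3×3 linear system over states ≠ 3 gives exactly h = [50/7, 25/4, 345/56, 0] (h[3] = 0 is the target).

h = [7.1429, 6.2500, 6.1607, 0.0000]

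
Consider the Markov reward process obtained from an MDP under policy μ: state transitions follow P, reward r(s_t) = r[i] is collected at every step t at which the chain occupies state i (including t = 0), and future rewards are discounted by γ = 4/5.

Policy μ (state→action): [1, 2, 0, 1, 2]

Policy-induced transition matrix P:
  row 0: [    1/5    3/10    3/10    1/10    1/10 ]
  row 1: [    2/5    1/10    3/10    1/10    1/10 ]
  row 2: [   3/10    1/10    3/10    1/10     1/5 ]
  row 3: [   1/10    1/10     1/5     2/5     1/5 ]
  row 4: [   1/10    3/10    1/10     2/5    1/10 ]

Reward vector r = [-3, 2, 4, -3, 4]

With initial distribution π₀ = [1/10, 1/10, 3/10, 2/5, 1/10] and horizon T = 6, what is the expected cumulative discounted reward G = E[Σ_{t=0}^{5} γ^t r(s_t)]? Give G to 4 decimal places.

G = 1.9270

t=0: π = [0.1000, 0.1000, 0.3000, 0.4000, 0.1000], E[r] = 0.3000, γ^t·E[r] = 0.300000, running G = 0.300000
t=1: π = [0.2000, 0.1400, 0.2400, 0.2500, 0.1700], E[r] = 0.5700, γ^t·E[r] = 0.456000, running G = 0.756000
t=2: π = [0.2100, 0.1740, 0.2410, 0.2260, 0.1490], E[r] = 0.6000, γ^t·E[r] = 0.384000, running G = 1.140000
t=3: π = [0.2214, 0.1718, 0.2476, 0.2125, 0.1467], E[r] = 0.6191, γ^t·E[r] = 0.316979, running G = 1.456979
t=4: π = [0.2232, 0.1736, 0.2494, 0.2078, 0.1460], E[r] = 0.6360, γ^t·E[r] = 0.260522, running G = 1.717501
t=5: π = [0.2243, 0.1738, 0.2500, 0.2061, 0.1457], E[r] = 0.6394, γ^t·E[r] = 0.209513, running G = 1.927014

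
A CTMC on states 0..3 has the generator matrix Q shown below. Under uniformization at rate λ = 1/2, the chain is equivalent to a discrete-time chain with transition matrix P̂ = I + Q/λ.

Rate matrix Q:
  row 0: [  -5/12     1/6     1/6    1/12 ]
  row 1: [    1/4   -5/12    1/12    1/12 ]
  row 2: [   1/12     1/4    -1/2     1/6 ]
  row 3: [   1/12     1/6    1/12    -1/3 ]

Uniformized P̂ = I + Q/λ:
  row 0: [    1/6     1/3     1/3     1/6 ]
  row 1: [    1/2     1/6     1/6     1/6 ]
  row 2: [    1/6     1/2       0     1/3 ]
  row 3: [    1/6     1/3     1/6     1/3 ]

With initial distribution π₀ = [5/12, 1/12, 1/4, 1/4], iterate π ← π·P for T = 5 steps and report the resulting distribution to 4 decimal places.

π = [0.2709, 0.3113, 0.1816, 0.2362]

t=0: π = [0.4167, 0.0833, 0.2500, 0.2500]
t=1: π = [0.1944, 0.3611, 0.1944, 0.2500]
t=2: π = [0.2870, 0.3056, 0.1667, 0.2407]
t=3: π = [0.2685, 0.3102, 0.1867, 0.2346]
t=4: π = [0.2701, 0.3128, 0.1803, 0.2369]
t=5: π = [0.2709, 0.3113, 0.1816, 0.2362]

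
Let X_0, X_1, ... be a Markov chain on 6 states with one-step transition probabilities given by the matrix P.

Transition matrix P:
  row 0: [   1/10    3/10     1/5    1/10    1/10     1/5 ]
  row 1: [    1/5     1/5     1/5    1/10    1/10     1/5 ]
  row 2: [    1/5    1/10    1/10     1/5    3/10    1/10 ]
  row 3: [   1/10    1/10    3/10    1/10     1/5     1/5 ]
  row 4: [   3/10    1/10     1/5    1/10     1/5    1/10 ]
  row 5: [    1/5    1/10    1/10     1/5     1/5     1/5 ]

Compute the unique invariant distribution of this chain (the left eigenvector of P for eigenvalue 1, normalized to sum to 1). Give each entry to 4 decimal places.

π = [0.1863, 0.1525, 0.1791, 0.1343, 0.1840, 0.1637]

Balance equations π_j = Σ_i π_i·P[i][j]:
  π_0 = 1/10·π_0 + 1/5·π_1 + 1/5·π_2 + 1/10·π_3 + 3/10·π_4 + 1/5·π_5
  π_1 = 3/10·π_0 + 1/5·π_1 + 1/10·π_2 + 1/10·π_3 + 1/10·π_4 + 1/10·π_5
  π_2 = 1/5·π_0 + 1/5·π_1 + 1/10·π_2 + 3/10·π_3 + 1/5·π_4 + 1/10·π_5
  π_3 = 1/10·π_0 + 1/10·π_1 + 1/5·π_2 + 1/10·π_3 + 1/10·π_4 + 1/5·π_5
  π_4 = 1/10·π_0 + 1/10·π_1 + 3/10·π_2 + 1/5·π_3 + 1/5·π_4 + 1/5·π_5
  normalize: π_0 + π_1 + π_2 + π_3 + π_4 + π_5 = 1
Solving the linear system gives exactly π = [20149/108130, 8246/54065, 1761/9830, 132/983, 1809/9830, 1609/9830].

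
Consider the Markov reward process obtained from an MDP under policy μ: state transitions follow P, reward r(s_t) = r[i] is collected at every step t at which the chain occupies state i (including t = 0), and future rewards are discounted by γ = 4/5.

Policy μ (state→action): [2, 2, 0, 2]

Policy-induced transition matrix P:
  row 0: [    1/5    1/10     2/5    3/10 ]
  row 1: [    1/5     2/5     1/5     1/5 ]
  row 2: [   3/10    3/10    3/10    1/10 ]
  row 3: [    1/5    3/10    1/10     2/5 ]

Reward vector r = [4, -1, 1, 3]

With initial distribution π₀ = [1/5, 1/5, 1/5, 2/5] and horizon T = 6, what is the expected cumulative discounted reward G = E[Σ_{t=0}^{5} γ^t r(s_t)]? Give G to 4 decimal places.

G = 6.3597

t=0: π = [0.2000, 0.2000, 0.2000, 0.4000], E[r] = 2.0000, γ^t·E[r] = 2.000000, running G = 2.000000
t=1: π = [0.2200, 0.2800, 0.2200, 0.2800], E[r] = 1.6600, γ^t·E[r] = 1.328000, running G = 3.328000
t=2: π = [0.2220, 0.2840, 0.2380, 0.2560], E[r] = 1.6100, γ^t·E[r] = 1.030400, running G = 4.358400
t=3: π = [0.2238, 0.2840, 0.2426, 0.2496], E[r] = 1.6026, γ^t·E[r] = 0.820531, running G = 5.178931
t=4: π = [0.2243, 0.2836, 0.2441, 0.2480], E[r] = 1.6016, γ^t·E[r] = 0.656007, running G = 5.834938
t=5: π = [0.2244, 0.2835, 0.2445, 0.2476], E[r] = 1.6015, γ^t·E[r] = 0.524763, running G = 6.359702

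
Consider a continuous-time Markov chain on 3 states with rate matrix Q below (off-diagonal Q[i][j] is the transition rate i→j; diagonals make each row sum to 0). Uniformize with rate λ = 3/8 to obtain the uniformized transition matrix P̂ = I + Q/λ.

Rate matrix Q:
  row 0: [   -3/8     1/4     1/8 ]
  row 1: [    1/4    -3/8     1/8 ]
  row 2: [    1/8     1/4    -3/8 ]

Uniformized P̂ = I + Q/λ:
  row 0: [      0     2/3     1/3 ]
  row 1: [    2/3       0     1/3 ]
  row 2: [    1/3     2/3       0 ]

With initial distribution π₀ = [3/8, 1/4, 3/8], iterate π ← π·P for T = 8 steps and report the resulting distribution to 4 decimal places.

π = [0.3558, 0.3941, 0.2500]

t=0: π = [0.3750, 0.2500, 0.3750]
t=1: π = [0.2917, 0.5000, 0.2083]
t=2: π = [0.4028, 0.3333, 0.2639]
t=3: π = [0.3102, 0.4444, 0.2454]
t=4: π = [0.3781, 0.3704, 0.2515]
t=5: π = [0.3308, 0.4198, 0.2495]
t=6: π = [0.3630, 0.3868, 0.2502]
t=7: π = [0.3413, 0.4088, 0.2499]
t=8: π = [0.3558, 0.3941, 0.2500]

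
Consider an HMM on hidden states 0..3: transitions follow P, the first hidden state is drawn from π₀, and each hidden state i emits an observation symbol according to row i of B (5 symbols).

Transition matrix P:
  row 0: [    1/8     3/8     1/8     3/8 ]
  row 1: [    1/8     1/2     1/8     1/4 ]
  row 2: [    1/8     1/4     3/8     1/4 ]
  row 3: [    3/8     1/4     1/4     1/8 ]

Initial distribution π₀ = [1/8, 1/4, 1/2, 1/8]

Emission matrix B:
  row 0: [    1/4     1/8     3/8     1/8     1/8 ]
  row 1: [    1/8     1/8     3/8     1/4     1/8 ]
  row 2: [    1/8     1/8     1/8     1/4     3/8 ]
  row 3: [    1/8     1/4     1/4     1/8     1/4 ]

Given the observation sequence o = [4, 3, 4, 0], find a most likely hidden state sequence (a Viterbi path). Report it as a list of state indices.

t=0: δ = [1.562e-02, 3.125e-02, 1.875e-01, 3.125e-02]  (obs o_0=4)
t=1: δ = [2.930e-03, 1.172e-02, 1.758e-02, 5.859e-03]  ψ = [2, 2, 2, 2]  (obs o_1=3)
t=2: δ = [2.747e-04, 7.324e-04, 2.472e-03, 1.099e-03]  ψ = [2, 1, 2, 2]  (obs o_2=4)
t=3: δ = [1.030e-04, 7.725e-05, 1.159e-04, 7.725e-05]  ψ = [3, 2, 2, 2]  (obs o_3=0)
backtrack: best end state = 2; path = [2, 2, 2, 2]

path = [2, 2, 2, 2]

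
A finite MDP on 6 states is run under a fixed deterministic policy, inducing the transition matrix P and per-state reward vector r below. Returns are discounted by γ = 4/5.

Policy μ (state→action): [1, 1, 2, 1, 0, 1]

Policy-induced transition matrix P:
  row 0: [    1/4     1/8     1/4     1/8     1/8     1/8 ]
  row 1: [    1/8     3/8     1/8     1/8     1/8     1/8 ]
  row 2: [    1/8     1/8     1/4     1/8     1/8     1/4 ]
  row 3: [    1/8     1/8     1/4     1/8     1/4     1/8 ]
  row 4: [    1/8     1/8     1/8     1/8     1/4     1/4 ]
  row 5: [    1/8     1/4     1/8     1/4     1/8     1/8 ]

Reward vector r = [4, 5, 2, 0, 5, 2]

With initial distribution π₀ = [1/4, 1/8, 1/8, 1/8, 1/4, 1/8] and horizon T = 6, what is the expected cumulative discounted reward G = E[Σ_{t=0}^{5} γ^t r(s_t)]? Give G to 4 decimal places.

t=0: π = [0.2500, 0.1250, 0.1250, 0.1250, 0.2500, 0.1250], E[r] = 3.3750, γ^t·E[r] = 3.375000, running G = 3.375000
t=1: π = [0.1563, 0.1719, 0.1875, 0.1406, 0.1719, 0.1719], E[r] = 3.0625, γ^t·E[r] = 2.450000, running G = 5.825000
t=2: π = [0.1445, 0.1895, 0.1855, 0.1465, 0.1641, 0.1699], E[r] = 3.0566, γ^t·E[r] = 1.956250, running G = 7.781250
t=3: π = [0.1431, 0.1936, 0.1846, 0.1462, 0.1638, 0.1687], E[r] = 3.0659, γ^t·E[r] = 1.569750, running G = 9.351000
t=4: π = [0.1429, 0.1945, 0.1842, 0.1461, 0.1638, 0.1685], E[r] = 3.0683, γ^t·E[r] = 1.256788, running G = 10.607788
t=5: π = [0.1429, 0.1947, 0.1842, 0.1461, 0.1637, 0.1685], E[r] = 3.0688, γ^t·E[r] = 1.005600, running G = 11.613388

G = 11.6134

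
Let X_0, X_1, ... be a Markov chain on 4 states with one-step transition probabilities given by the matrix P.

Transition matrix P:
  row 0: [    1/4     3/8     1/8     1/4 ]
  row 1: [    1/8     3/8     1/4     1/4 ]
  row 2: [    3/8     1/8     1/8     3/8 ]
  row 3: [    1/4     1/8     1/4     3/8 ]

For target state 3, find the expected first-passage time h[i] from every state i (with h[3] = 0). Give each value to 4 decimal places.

First-step conditioning: h[3] = 0; for i ≠ 3, h[i] = 1 + Σ_k P[i][k]·h[k].
  h[0] = 1 + 1/4·h[0] + 3/8·h[1] + 1/8·h[2]
  h[1] = 1 + 1/8·h[0] + 3/8·h[1] + 1/4·h[2]
  h[2] = 1 + 3/8·h[0] + 1/8·h[1] + 1/8·h[2]
Solving the 3×3 linear system over states ≠ 3 gives exactly h = [48/13, 40/11, 464/143, 0] (h[3] = 0 is the target).

h = [3.6923, 3.6364, 3.2448, 0.0000]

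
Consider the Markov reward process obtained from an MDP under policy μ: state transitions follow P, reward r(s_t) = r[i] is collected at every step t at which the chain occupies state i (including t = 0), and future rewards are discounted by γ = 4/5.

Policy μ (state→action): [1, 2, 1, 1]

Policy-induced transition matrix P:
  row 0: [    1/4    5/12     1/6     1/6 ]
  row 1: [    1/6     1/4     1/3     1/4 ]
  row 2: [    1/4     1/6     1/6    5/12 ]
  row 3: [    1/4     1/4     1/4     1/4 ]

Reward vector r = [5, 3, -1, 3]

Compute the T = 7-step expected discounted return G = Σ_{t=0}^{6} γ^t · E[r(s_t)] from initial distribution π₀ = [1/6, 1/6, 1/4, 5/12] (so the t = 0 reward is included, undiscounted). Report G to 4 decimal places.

t=0: π = [0.1667, 0.1667, 0.2500, 0.4167], E[r] = 2.3333, γ^t·E[r] = 2.333333, running G = 2.333333
t=1: π = [0.2361, 0.2569, 0.2292, 0.2778], E[r] = 2.5556, γ^t·E[r] = 2.044444, running G = 4.377778
t=2: π = [0.2286, 0.2703, 0.2326, 0.2685], E[r] = 2.5266, γ^t·E[r] = 1.617037, running G = 5.994815
t=3: π = [0.2275, 0.2687, 0.2341, 0.2697], E[r] = 2.5186, γ^t·E[r] = 1.289531, running G = 7.284346
t=4: π = [0.2276, 0.2684, 0.2339, 0.2701], E[r] = 2.5195, γ^t·E[r] = 1.031987, running G = 8.316333
t=5: π = [0.2276, 0.2684, 0.2339, 0.2700], E[r] = 2.5196, γ^t·E[r] = 0.825636, running G = 9.141969
t=6: π = [0.2276, 0.2684, 0.2339, 0.2700], E[r] = 2.5196, γ^t·E[r] = 0.660505, running G = 9.802474

G = 9.8025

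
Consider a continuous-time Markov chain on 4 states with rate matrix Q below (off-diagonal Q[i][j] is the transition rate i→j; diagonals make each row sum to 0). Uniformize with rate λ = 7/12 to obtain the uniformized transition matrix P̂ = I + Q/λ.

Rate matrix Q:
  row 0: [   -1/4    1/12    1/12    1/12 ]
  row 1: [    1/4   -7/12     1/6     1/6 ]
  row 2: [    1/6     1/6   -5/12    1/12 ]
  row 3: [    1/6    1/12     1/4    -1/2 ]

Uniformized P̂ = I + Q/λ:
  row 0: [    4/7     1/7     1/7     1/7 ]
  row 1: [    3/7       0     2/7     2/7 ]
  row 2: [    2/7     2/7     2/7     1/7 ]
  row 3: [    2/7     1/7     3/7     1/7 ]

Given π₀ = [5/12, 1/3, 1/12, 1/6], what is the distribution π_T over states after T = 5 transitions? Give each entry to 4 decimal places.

t=0: π = [0.4167, 0.3333, 0.0833, 0.1667]
t=1: π = [0.4524, 0.1071, 0.2500, 0.1905]
t=2: π = [0.4303, 0.1633, 0.2483, 0.1582]
t=3: π = [0.4320, 0.1550, 0.2468, 0.1662]
t=4: π = [0.4313, 0.1560, 0.2477, 0.1650]
t=5: π = [0.4312, 0.1560, 0.2477, 0.1651]

π = [0.4312, 0.1560, 0.2477, 0.1651]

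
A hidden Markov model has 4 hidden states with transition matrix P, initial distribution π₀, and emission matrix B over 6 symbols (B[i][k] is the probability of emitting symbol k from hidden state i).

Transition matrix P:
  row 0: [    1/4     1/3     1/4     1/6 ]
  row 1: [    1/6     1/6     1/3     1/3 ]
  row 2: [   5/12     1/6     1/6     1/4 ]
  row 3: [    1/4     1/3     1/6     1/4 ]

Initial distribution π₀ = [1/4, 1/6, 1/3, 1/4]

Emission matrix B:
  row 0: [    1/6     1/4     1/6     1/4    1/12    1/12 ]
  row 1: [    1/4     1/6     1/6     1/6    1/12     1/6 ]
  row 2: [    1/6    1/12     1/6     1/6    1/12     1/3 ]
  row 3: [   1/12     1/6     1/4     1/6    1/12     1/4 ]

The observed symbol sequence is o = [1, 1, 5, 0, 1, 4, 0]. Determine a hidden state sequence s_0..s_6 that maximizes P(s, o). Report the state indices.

path = [0, 1, 2, 0, 1, 3, 1]

t=0: δ = [6.250e-02, 2.778e-02, 2.778e-02, 4.167e-02]  (obs o_0=1)
t=1: δ = [3.906e-03, 3.472e-03, 1.302e-03, 1.736e-03]  ψ = [0, 0, 0, 0]  (obs o_1=1)
t=2: δ = [8.138e-05, 2.170e-04, 3.858e-04, 2.894e-04]  ψ = [0, 0, 1, 1]  (obs o_2=5)
t=3: δ = [2.679e-05, 2.411e-05, 1.206e-05, 8.038e-06]  ψ = [2, 3, 1, 2]  (obs o_3=0)
t=4: δ = [1.674e-06, 1.488e-06, 6.698e-07, 1.340e-06]  ψ = [0, 0, 1, 1]  (obs o_4=1)
t=5: δ = [3.489e-08, 4.651e-08, 4.135e-08, 4.135e-08]  ψ = [0, 0, 1, 1]  (obs o_5=4)
t=6: δ = [2.871e-09, 3.445e-09, 2.584e-09, 1.292e-09]  ψ = [2, 3, 1, 1]  (obs o_6=0)
backtrack: best end state = 1; path = [0, 1, 2, 0, 1, 3, 1]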